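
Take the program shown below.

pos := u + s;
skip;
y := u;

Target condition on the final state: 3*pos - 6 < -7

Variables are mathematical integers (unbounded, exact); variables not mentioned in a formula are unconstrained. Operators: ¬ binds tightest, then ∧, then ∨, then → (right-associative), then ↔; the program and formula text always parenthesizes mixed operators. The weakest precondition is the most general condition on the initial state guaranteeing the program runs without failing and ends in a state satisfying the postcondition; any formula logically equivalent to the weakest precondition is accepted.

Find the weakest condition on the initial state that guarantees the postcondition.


Working backward. After the program, the postcondition 3*pos - 6 < -7 must hold; in canonical form it is 3*pos < -1.
Before y := u: 3*pos < -1
Before skip: 3*pos < -1
Before pos := u + s: 3*s + 3*u < -1
Answer: WP = 3*s + 3*u < -1


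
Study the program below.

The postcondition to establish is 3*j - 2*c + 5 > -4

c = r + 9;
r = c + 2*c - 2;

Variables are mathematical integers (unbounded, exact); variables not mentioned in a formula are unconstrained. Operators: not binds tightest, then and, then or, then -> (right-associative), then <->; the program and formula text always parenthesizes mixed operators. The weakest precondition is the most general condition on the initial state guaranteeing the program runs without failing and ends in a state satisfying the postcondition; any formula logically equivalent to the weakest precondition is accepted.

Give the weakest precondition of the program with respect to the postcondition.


Working backward. After the program, the postcondition 3*j - 2*c + 5 > -4 must hold; in canonical form it is 3*j > 2*c - 9.
Before r := c + 2*c - 2: 3*j > 2*c - 9
Before c := r + 9: 3*j > 2*r + 9
Answer: WP = 3*j > 2*r + 9


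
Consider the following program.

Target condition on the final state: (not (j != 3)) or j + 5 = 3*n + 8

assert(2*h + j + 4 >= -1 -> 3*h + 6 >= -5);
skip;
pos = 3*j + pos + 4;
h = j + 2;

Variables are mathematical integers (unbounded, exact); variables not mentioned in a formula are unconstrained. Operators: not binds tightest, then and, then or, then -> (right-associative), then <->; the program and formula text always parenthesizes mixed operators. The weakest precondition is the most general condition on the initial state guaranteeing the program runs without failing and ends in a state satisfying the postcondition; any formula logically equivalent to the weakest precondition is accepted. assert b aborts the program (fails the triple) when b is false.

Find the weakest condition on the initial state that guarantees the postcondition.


Working backward. After the program, the postcondition (not (j != 3)) or j + 5 = 3*n + 8 must hold; in canonical form it is (not (j != 3)) or j = 3*n + 3.
Before h := j + 2: (not (j != 3)) or j = 3*n + 3
Before pos := 3*j + pos + 4: (not (j != 3)) or j = 3*n + 3
Before skip: (not (j != 3)) or j = 3*n + 3
Before assert 2*h + j + 4 >= -1 -> 3*h + 6 >= -5: (2*h + j >= -5 -> 3*h >= -11) and ((not (j != 3)) or j = 3*n + 3)
Answer: WP = (2*h + j >= -5 -> 3*h >= -11) and ((not (j != 3)) or j = 3*n + 3)


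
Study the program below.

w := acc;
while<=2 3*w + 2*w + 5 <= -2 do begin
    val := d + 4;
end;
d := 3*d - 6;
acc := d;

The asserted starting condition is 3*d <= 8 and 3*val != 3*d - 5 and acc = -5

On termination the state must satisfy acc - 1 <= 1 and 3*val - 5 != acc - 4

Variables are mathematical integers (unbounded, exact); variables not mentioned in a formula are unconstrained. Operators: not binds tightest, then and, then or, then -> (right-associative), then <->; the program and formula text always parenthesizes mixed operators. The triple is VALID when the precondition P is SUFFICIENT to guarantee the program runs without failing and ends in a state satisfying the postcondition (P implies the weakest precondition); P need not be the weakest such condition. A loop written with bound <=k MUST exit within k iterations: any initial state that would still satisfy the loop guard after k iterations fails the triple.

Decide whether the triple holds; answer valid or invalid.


Working backward. After the program, the postcondition acc - 1 <= 1 and 3*val - 5 != acc - 4 must hold; in canonical form it is acc <= 2 and 3*val != acc + 1.
Before acc := d: d <= 2 and 3*val != d + 1
Before d := 3*d - 6: 3*d <= 8 and 3*val != 3*d - 5
Before the loop (bound <=2), unroll the exhaustion recursion (WP_0 = exit-now case; WP_j = one more guarded iteration, up to j = 2):
  WP_0: (not (5*w <= -7)) and 3*d <= 8 and 3*val != 3*d - 5
  WP_1: (5*w <= -7 -> ((not (5*w <= -7)) and 3*d <= 8)) and ((not (5*w <= -7)) -> (3*d <= 8 and 3*val != 3*d - 5))
  WP_2: (5*w <= -7 -> ((5*w <= -7 -> ((not (5*w <= -7)) and 3*d <= 8)) and ((not (5*w <= -7)) -> 3*d <= 8))) and ((not (5*w <= -7)) -> (3*d <= 8 and 3*val != 3*d - 5))
So before the loop: (5*w <= -7 -> ((5*w <= -7 -> ((not (5*w <= -7)) and 3*d <= 8)) and ((not (5*w <= -7)) -> 3*d <= 8))) and ((not (5*w <= -7)) -> (3*d <= 8 and 3*val != 3*d - 5))
Before w := acc: (5*acc <= -7 -> ((5*acc <= -7 -> ((not (5*acc <= -7)) and 3*d <= 8)) and ((not (5*acc <= -7)) -> 3*d <= 8))) and ((not (5*acc <= -7)) -> (3*d <= 8 and 3*val != 3*d - 5))
The weakest precondition is (5*acc <= -7 -> ((5*acc <= -7 -> ((not (5*acc <= -7)) and 3*d <= 8)) and ((not (5*acc <= -7)) -> 3*d <= 8))) and ((not (5*acc <= -7)) -> (3*d <= 8 and 3*val != 3*d - 5)).
Check whether 3*d <= 8 and 3*val != 3*d - 5 and acc = -5 implies it.
Countermodel: at the initial state acc = -5, d = 0, val = 0, the precondition holds but the weakest precondition fails.
Answer: invalid


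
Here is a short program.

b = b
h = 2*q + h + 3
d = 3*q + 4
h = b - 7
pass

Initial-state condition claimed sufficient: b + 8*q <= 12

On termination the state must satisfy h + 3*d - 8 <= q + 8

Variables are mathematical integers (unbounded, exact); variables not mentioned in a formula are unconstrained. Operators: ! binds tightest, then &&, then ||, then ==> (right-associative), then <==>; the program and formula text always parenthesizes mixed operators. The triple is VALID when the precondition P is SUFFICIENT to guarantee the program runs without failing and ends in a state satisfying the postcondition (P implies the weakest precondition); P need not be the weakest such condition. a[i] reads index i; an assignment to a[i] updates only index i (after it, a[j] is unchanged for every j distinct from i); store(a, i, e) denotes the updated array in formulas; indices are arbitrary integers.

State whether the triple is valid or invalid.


Working backward. After the program, the postcondition h + 3*d - 8 <= q + 8 must hold; in canonical form it is 3*d + h <= q + 16.
Before skip: 3*d + h <= q + 16
Before h := b - 7: b + 3*d <= q + 23
Before d := 3*q + 4: b + 8*q <= 11
Before h := 2*q + h + 3: b + 8*q <= 11
Before b := b: b + 8*q <= 11
The weakest precondition is b + 8*q <= 11.
Check whether b + 8*q <= 12 implies it.
Countermodel: at the initial state b = 12, q = 0, the precondition holds but the weakest precondition fails.
Answer: invalid


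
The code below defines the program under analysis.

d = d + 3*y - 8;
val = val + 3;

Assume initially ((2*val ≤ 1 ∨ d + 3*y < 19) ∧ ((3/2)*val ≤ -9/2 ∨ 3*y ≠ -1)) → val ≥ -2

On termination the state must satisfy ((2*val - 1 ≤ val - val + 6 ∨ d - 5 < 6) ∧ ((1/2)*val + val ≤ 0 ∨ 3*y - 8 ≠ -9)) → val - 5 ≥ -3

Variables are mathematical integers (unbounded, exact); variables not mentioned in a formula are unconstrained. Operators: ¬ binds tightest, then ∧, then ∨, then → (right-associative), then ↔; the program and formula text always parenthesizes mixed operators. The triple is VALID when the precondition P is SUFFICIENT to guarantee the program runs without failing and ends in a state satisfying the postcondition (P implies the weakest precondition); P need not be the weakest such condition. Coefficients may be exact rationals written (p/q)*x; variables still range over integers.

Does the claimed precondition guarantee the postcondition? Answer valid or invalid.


Working backward. After the program, the postcondition ((2*val - 1 ≤ val - val + 6 ∨ d - 5 < 6) ∧ ((1/2)*val + val ≤ 0 ∨ 3*y - 8 ≠ -9)) → val - 5 ≥ -3 must hold; in canonical form it is ((2*val ≤ 7 ∨ d < 11) ∧ ((3/2)*val ≤ 0 ∨ 3*y ≠ -1)) → val ≥ 2.
Before val := val + 3: ((2*val ≤ 1 ∨ d < 11) ∧ ((3/2)*val ≤ -9/2 ∨ 3*y ≠ -1)) → val ≥ -1
Before d := d + 3*y - 8: ((2*val ≤ 1 ∨ d + 3*y < 19) ∧ ((3/2)*val ≤ -9/2 ∨ 3*y ≠ -1)) → val ≥ -1
The weakest precondition is ((2*val ≤ 1 ∨ d + 3*y < 19) ∧ ((3/2)*val ≤ -9/2 ∨ 3*y ≠ -1)) → val ≥ -1.
Check whether ((2*val ≤ 1 ∨ d + 3*y < 19) ∧ ((3/2)*val ≤ -9/2 ∨ 3*y ≠ -1)) → val ≥ -2 implies it.
Countermodel: at the initial state d = 19, val = -2, y = 0, the precondition holds but the weakest precondition fails.
Answer: invalid


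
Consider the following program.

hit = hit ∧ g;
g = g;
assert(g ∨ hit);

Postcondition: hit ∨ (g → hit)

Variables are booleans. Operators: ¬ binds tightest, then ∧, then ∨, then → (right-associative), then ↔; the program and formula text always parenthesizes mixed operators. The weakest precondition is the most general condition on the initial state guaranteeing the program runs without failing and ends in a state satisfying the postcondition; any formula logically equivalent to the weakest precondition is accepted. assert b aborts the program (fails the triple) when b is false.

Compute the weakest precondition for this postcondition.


Working backward. After the program, hit ∨ (g → hit) must hold.
Before assert g ∨ hit: (g ∨ hit) ∧ (hit ∨ (g → hit))
Before g := g: (g ∨ hit) ∧ (hit ∨ (g → hit))
Before hit := hit ∧ g: (g ∨ (hit ∧ g)) ∧ ((hit ∧ g) ∨ (g → (hit ∧ g)))
Answer: WP = (g ∨ (hit ∧ g)) ∧ ((hit ∧ g) ∨ (g → (hit ∧ g)))


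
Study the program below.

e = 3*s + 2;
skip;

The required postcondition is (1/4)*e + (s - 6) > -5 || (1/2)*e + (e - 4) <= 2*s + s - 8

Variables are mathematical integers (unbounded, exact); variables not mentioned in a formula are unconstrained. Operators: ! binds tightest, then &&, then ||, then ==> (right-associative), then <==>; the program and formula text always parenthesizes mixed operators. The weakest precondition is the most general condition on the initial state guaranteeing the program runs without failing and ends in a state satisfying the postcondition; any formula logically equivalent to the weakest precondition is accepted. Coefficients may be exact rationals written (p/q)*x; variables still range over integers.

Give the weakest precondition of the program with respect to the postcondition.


Working backward. After the program, the postcondition (1/4)*e + (s - 6) > -5 || (1/2)*e + (e - 4) <= 2*s + s - 8 must hold; in canonical form it is (1/4)*e + s > 1 || (3/2)*e <= 3*s - 4.
Before skip: (1/4)*e + s > 1 || (3/2)*e <= 3*s - 4
Before e := 3*s + 2: (7/4)*s > 1/2 || (3/2)*s <= -7
Answer: WP = (7/4)*s > 1/2 || (3/2)*s <= -7


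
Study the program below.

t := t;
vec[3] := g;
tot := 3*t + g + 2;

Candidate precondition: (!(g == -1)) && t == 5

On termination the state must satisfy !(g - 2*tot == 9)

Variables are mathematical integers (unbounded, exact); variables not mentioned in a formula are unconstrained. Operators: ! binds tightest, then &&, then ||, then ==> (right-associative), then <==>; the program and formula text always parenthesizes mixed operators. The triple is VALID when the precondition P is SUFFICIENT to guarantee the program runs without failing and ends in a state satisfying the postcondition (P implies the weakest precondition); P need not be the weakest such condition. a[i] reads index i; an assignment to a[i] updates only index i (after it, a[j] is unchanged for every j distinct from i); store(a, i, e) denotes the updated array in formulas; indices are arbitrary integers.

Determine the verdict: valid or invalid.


Working backward. After the program, the postcondition !(g - 2*tot == 9) must hold; in canonical form it is !(g == 2*tot + 9).
Before tot := 3*t + g + 2: !(g + 6*t == -13)
Before vec[3] := g: !(g + 6*t == -13)
Before t := t: !(g + 6*t == -13)
The weakest precondition is !(g + 6*t == -13).
Check whether (!(g == -1)) && t == 5 implies it.
Countermodel: at the initial state g = -43, t = 5, the precondition holds but the weakest precondition fails.
Answer: invalid


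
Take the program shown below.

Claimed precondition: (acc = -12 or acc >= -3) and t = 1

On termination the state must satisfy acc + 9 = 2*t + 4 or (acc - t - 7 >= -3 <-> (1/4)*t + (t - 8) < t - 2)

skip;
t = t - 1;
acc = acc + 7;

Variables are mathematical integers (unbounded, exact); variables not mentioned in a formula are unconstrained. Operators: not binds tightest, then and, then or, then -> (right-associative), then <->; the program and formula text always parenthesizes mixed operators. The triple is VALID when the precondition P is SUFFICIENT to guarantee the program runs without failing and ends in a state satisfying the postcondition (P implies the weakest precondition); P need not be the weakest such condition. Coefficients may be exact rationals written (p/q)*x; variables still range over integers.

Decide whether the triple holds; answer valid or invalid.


Working backward. After the program, the postcondition acc + 9 = 2*t + 4 or (acc - t - 7 >= -3 <-> (1/4)*t + (t - 8) < t - 2) must hold; in canonical form it is acc = 2*t - 5 or (acc >= t + 4 <-> (1/4)*t < 6).
Before acc := acc + 7: acc = 2*t - 12 or (acc >= t - 3 <-> (1/4)*t < 6)
Before t := t - 1: acc = 2*t - 14 or (acc >= t - 4 <-> (1/4)*t < 25/4)
Before skip: acc = 2*t - 14 or (acc >= t - 4 <-> (1/4)*t < 25/4)
The weakest precondition is acc = 2*t - 14 or (acc >= t - 4 <-> (1/4)*t < 25/4).
Check whether (acc = -12 or acc >= -3) and t = 1 implies it.
Every state satisfying the precondition satisfies the weakest precondition: the implication holds.
Answer: valid


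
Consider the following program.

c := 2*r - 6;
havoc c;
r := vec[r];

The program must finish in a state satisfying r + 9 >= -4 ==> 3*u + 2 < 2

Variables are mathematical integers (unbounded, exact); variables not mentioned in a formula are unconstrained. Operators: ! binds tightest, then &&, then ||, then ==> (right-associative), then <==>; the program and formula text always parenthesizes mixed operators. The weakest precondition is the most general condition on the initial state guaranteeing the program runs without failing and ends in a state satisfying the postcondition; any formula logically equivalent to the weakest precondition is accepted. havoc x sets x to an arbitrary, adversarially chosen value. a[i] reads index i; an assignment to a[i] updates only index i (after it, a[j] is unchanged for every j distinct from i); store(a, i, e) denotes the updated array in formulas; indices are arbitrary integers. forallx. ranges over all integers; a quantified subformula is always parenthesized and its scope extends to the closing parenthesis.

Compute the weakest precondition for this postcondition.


Working backward. After the program, the postcondition r + 9 >= -4 ==> 3*u + 2 < 2 must hold; in canonical form it is r >= -13 ==> 3*u < 0.
Before r := vec[r]: vec[r] >= -13 ==> 3*u < 0
Before havoc c: vec[r] >= -13 ==> 3*u < 0
Before c := 2*r - 6: vec[r] >= -13 ==> 3*u < 0
Answer: WP = vec[r] >= -13 ==> 3*u < 0


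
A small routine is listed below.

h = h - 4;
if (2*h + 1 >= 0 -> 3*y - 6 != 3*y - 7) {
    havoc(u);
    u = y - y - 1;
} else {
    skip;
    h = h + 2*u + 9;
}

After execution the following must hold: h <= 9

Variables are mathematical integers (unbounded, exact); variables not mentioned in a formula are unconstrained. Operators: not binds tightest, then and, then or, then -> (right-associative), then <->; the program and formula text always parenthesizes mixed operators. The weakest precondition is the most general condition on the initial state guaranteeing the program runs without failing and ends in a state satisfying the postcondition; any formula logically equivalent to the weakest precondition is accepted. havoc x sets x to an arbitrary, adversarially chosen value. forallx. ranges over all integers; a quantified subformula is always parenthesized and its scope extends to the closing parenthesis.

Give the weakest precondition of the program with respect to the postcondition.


Working backward. After the program, h <= 9 must hold.
Then branch requires h <= 9; else branch requires h + 2*u <= 0.
Before the if: h <= 9
Before h := h - 4: h <= 13
Answer: WP = h <= 13


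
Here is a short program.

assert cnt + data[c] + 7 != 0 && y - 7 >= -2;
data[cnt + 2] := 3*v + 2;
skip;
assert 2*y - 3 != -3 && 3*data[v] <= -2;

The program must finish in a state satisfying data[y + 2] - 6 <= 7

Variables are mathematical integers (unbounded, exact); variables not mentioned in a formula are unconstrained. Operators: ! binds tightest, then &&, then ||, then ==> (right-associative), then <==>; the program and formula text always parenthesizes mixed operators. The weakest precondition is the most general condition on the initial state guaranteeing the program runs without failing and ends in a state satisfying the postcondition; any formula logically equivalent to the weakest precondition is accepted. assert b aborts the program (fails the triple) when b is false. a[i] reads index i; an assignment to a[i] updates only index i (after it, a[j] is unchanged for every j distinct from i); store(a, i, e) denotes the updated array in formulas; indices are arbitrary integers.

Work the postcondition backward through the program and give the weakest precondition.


Working backward. After the program, the postcondition data[y + 2] - 6 <= 7 must hold; in canonical form it is data[y + 2] <= 13.
Before assert 2*y - 3 != -3 && 3*data[v] <= -2: 2*y != 0 && 3*data[v] <= -2 && data[y + 2] <= 13
Before skip: 2*y != 0 && 3*data[v] <= -2 && data[y + 2] <= 13
Before data[cnt + 2] := 3*v + 2: 2*y != 0 && 3*store(data, cnt + 2, 3*v + 2)[v] <= -2 && store(data, cnt + 2, 3*v + 2)[y + 2] <= 13
Before assert cnt + data[c] + 7 != 0 && y - 7 >= -2: data[c] + cnt != -7 && y >= 5 && 2*y != 0 && 3*store(data, cnt + 2, 3*v + 2)[v] <= -2 && store(data, cnt + 2, 3*v + 2)[y + 2] <= 13
Answer: WP = data[c] + cnt != -7 && y >= 5 && 2*y != 0 && 3*store(data, cnt + 2, 3*v + 2)[v] <= -2 && store(data, cnt + 2, 3*v + 2)[y + 2] <= 13


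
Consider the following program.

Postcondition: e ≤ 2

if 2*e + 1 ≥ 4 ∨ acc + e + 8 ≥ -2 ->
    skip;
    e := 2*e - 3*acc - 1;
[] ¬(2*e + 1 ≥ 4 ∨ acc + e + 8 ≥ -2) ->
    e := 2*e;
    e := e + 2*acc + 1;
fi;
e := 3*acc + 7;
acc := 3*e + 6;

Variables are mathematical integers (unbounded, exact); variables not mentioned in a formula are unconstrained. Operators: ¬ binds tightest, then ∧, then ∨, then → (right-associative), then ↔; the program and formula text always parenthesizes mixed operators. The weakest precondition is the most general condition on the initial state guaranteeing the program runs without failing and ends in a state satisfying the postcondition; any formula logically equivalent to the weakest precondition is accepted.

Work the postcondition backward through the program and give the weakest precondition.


Working backward. After the program, e ≤ 2 must hold.
Before acc := 3*e + 6: e ≤ 2
Before e := 3*acc + 7: 3*acc ≤ -5
Then branch requires 3*acc ≤ -5; else branch requires 3*acc ≤ -5.
Before the if: ((2*e ≥ 3 ∨ acc + e ≥ -10) → 3*acc ≤ -5) ∧ ((¬(2*e ≥ 3 ∨ acc + e ≥ -10)) → 3*acc ≤ -5)
Answer: WP = ((2*e ≥ 3 ∨ acc + e ≥ -10) → 3*acc ≤ -5) ∧ ((¬(2*e ≥ 3 ∨ acc + e ≥ -10)) → 3*acc ≤ -5)


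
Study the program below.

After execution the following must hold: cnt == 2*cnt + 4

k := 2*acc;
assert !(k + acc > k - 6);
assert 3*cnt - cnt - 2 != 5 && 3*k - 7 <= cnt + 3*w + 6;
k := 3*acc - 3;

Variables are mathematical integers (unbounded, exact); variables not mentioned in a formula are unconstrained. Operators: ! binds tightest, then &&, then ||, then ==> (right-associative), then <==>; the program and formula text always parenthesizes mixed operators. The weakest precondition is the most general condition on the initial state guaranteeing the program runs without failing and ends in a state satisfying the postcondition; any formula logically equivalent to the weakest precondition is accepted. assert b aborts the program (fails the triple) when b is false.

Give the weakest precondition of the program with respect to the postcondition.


Working backward. After the program, the postcondition cnt == 2*cnt + 4 must hold; in canonical form it is cnt == -4.
Before k := 3*acc - 3: cnt == -4
Before assert 3*cnt - cnt - 2 != 5 && 3*k - 7 <= cnt + 3*w + 6: 2*cnt != 7 && 3*k <= cnt + 3*w + 13 && cnt == -4
Before assert !(k + acc > k - 6): (!(acc > -6)) && 2*cnt != 7 && 3*k <= cnt + 3*w + 13 && cnt == -4
Before k := 2*acc: (!(acc > -6)) && 2*cnt != 7 && 6*acc <= cnt + 3*w + 13 && cnt == -4
Answer: WP = (!(acc > -6)) && 2*cnt != 7 && 6*acc <= cnt + 3*w + 13 && cnt == -4


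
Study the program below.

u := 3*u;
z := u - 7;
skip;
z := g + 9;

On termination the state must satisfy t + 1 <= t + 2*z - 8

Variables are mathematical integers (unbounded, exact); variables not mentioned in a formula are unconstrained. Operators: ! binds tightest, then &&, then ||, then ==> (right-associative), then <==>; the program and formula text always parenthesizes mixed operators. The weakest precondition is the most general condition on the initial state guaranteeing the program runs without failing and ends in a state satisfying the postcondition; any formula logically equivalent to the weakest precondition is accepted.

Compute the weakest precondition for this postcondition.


Working backward. After the program, the postcondition t + 1 <= t + 2*z - 8 must hold; in canonical form it is 2*z >= 9.
Before z := g + 9: 2*g >= -9
Before skip: 2*g >= -9
Before z := u - 7: 2*g >= -9
Before u := 3*u: 2*g >= -9
Answer: WP = 2*g >= -9


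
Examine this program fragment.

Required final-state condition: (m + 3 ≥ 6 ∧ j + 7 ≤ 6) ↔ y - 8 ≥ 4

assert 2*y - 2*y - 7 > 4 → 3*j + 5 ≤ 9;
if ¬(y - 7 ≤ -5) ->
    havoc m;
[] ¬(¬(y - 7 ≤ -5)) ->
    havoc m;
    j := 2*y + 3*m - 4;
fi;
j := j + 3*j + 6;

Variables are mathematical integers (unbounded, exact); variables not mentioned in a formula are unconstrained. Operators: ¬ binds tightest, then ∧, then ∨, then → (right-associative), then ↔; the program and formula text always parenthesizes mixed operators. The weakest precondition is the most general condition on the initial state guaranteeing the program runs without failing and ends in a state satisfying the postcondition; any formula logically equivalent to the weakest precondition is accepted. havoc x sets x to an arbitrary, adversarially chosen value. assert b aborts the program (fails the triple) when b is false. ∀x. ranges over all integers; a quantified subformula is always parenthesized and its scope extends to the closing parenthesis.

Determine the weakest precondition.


Working backward. After the program, the postcondition (m + 3 ≥ 6 ∧ j + 7 ≤ 6) ↔ y - 8 ≥ 4 must hold; in canonical form it is (m ≥ 3 ∧ j ≤ -1) ↔ y ≥ 12.
Before j := j + 3*j + 6: (m ≥ 3 ∧ 4*j ≤ -7) ↔ y ≥ 12
Then branch requires ∀m_1. ((m_1 ≥ 3 ∧ 4*j ≤ -7) ↔ y ≥ 12); else branch requires ∀m_1. ((m_1 ≥ 3 ∧ 12*m_1 + 8*y ≤ 9) ↔ y ≥ 12).
Before the if: ((¬(y ≤ 2)) → (∀m_1. ((m_1 ≥ 3 ∧ 4*j ≤ -7) ↔ y ≥ 12))) ∧ (y ≤ 2 → (∀m_1. ((m_1 ≥ 3 ∧ 12*m_1 + 8*y ≤ 9) ↔ y ≥ 12)))
Before assert 2*y - 2*y - 7 > 4 → 3*j + 5 ≤ 9: ((¬(y ≤ 2)) → (∀m_1. ((m_1 ≥ 3 ∧ 4*j ≤ -7) ↔ y ≥ 12))) ∧ (y ≤ 2 → (∀m_1. ((m_1 ≥ 3 ∧ 12*m_1 + 8*y ≤ 9) ↔ y ≥ 12)))
Answer: WP = ((¬(y ≤ 2)) → (∀m_1. ((m_1 ≥ 3 ∧ 4*j ≤ -7) ↔ y ≥ 12))) ∧ (y ≤ 2 → (∀m_1. ((m_1 ≥ 3 ∧ 12*m_1 + 8*y ≤ 9) ↔ y ≥ 12)))


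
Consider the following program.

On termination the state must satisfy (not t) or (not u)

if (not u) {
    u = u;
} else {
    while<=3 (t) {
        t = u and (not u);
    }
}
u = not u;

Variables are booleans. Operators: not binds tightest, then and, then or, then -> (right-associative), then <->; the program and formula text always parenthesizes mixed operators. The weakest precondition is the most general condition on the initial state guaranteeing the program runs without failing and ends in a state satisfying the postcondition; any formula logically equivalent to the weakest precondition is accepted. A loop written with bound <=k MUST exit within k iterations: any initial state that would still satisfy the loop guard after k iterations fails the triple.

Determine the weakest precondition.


Working backward. After the program, (not t) or (not u) must hold.
Before u := not u: (not t) or u
Then branch requires (not t) or u; else branch requires (not t) -> ((not t) or u).
Before the if: ((not u) -> ((not t) or u)) and (u -> ((not t) -> ((not t) or u)))
Answer: WP = ((not u) -> ((not t) or u)) and (u -> ((not t) -> ((not t) or u)))


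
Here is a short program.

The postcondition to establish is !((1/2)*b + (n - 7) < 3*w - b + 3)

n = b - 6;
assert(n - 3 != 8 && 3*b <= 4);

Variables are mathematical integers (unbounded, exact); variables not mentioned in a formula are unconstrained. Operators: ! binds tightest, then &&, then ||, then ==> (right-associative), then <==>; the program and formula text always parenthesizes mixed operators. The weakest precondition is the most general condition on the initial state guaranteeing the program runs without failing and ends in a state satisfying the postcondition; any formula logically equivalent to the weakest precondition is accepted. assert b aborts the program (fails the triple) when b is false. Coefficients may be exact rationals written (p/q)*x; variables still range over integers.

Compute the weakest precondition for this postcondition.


Working backward. After the program, the postcondition !((1/2)*b + (n - 7) < 3*w - b + 3) must hold; in canonical form it is !((3/2)*b + n < 3*w + 10).
Before assert n - 3 != 8 && 3*b <= 4: n != 11 && 3*b <= 4 && (!((3/2)*b + n < 3*w + 10))
Before n := b - 6: b != 17 && 3*b <= 4 && (!((5/2)*b < 3*w + 16))
Answer: WP = b != 17 && 3*b <= 4 && (!((5/2)*b < 3*w + 16))


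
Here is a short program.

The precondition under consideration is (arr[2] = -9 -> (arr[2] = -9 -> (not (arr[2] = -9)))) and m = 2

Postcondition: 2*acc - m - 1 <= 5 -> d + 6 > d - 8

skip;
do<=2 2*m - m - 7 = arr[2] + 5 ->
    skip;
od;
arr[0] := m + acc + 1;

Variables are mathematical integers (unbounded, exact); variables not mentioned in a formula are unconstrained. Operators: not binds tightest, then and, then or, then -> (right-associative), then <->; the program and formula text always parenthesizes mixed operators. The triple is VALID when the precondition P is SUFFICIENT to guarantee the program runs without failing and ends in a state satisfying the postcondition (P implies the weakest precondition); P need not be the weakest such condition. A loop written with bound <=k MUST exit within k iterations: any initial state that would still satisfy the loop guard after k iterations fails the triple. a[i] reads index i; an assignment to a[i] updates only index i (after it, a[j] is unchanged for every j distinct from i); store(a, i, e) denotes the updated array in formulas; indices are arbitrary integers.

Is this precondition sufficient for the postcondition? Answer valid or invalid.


Working backward. After the program, the postcondition 2*acc - m - 1 <= 5 -> d + 6 > d - 8 must hold; in canonical form it is true.
Before arr[0] := m + acc + 1: true
Before the loop (bound <=2), unroll the exhaustion recursion (WP_0 = exit-now case; WP_j = one more guarded iteration, up to j = 2):
  WP_0: not (m = arr[2] + 12)
  WP_1: m = arr[2] + 12 -> (not (m = arr[2] + 12))
  WP_2: m = arr[2] + 12 -> (m = arr[2] + 12 -> (not (m = arr[2] + 12)))
So before the loop: m = arr[2] + 12 -> (m = arr[2] + 12 -> (not (m = arr[2] + 12)))
Before skip: m = arr[2] + 12 -> (m = arr[2] + 12 -> (not (m = arr[2] + 12)))
The weakest precondition is m = arr[2] + 12 -> (m = arr[2] + 12 -> (not (m = arr[2] + 12))).
Check whether (arr[2] = -9 -> (arr[2] = -9 -> (not (arr[2] = -9)))) and m = 2 implies it.
Countermodel: at the initial state arr = {[2] = -10, elsewhere -10}, m = 2, the precondition holds but the weakest precondition fails.
Answer: invalid


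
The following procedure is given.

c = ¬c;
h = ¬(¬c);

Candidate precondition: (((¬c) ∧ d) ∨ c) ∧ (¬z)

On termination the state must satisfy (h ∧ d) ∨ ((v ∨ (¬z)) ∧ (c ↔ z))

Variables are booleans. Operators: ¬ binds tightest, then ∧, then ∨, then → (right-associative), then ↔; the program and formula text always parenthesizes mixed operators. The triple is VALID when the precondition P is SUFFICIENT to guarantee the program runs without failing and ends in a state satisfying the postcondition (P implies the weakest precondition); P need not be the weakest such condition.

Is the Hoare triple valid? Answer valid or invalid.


Working backward. After the program, (h ∧ d) ∨ ((v ∨ (¬z)) ∧ (c ↔ z)) must hold.
Before h := ¬(¬c): (c ∧ d) ∨ ((v ∨ (¬z)) ∧ (c ↔ z))
Before c := ¬c: ((¬c) ∧ d) ∨ ((v ∨ (¬z)) ∧ ((¬c) ↔ z))
The weakest precondition is ((¬c) ∧ d) ∨ ((v ∨ (¬z)) ∧ ((¬c) ↔ z)).
Check whether (((¬c) ∧ d) ∨ c) ∧ (¬z) implies it.
Every state satisfying the precondition satisfies the weakest precondition: the implication holds.
Answer: valid


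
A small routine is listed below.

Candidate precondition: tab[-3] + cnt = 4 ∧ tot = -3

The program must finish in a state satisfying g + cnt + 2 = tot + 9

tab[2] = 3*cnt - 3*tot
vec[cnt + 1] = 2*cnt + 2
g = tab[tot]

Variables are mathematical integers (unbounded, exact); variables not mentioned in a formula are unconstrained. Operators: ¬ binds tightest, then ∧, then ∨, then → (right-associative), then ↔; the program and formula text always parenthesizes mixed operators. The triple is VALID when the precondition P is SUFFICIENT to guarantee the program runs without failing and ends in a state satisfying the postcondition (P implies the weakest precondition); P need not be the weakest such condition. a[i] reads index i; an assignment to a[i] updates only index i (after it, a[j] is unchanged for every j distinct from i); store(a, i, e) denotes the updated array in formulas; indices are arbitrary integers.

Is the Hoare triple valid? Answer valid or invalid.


Working backward. After the program, the postcondition g + cnt + 2 = tot + 9 must hold; in canonical form it is cnt + g = tot + 7.
Before g := tab[tot]: tab[tot] + cnt = tot + 7
Before vec[cnt + 1] := 2*cnt + 2: tab[tot] + cnt = tot + 7
Before tab[2] := 3*cnt - 3*tot: store(tab, 2, 3*cnt - 3*tot)[tot] + cnt = tot + 7
The weakest precondition is store(tab, 2, 3*cnt - 3*tot)[tot] + cnt = tot + 7.
Check whether tab[-3] + cnt = 4 ∧ tot = -3 implies it.
Every state satisfying the precondition satisfies the weakest precondition: the implication holds.
Answer: valid


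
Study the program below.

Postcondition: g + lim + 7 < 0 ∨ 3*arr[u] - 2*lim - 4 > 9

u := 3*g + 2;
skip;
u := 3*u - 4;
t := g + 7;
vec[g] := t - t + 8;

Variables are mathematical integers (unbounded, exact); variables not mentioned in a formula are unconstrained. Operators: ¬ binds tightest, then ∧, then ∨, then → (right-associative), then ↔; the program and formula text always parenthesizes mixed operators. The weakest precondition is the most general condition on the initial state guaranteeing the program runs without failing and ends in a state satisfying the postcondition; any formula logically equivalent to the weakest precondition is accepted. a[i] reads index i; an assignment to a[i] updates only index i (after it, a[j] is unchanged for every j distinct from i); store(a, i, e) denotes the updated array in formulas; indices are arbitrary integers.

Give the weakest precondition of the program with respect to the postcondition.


Working backward. After the program, the postcondition g + lim + 7 < 0 ∨ 3*arr[u] - 2*lim - 4 > 9 must hold; in canonical form it is g + lim < -7 ∨ 3*arr[u] > 2*lim + 13.
Before vec[g] := t - t + 8: g + lim < -7 ∨ 3*arr[u] > 2*lim + 13
Before t := g + 7: g + lim < -7 ∨ 3*arr[u] > 2*lim + 13
Before u := 3*u - 4: g + lim < -7 ∨ 3*arr[3*u - 4] > 2*lim + 13
Before skip: g + lim < -7 ∨ 3*arr[3*u - 4] > 2*lim + 13
Before u := 3*g + 2: g + lim < -7 ∨ 3*arr[9*g + 2] > 2*lim + 13
Answer: WP = g + lim < -7 ∨ 3*arr[9*g + 2] > 2*lim + 13


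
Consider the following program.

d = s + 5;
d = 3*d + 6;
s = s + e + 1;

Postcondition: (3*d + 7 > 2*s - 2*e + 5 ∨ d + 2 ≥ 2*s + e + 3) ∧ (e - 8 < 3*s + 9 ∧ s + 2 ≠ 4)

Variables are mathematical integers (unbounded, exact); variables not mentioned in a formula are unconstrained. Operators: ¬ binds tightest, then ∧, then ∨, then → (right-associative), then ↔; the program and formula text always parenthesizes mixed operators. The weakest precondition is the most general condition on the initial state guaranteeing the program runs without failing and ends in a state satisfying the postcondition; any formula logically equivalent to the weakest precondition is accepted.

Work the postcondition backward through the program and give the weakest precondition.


Working backward. After the program, the postcondition (3*d + 7 > 2*s - 2*e + 5 ∨ d + 2 ≥ 2*s + e + 3) ∧ (e - 8 < 3*s + 9 ∧ s + 2 ≠ 4) must hold; in canonical form it is (3*d + 2*e > 2*s - 2 ∨ d ≥ e + 2*s + 1) ∧ e < 3*s + 17 ∧ s ≠ 2.
Before s := s + e + 1: (3*d > 2*s ∨ d ≥ 3*e + 2*s + 3) ∧ 2*e + 3*s > -20 ∧ e + s ≠ 1
Before d := 3*d + 6: (9*d > 2*s - 18 ∨ 3*d ≥ 3*e + 2*s - 3) ∧ 2*e + 3*s > -20 ∧ e + s ≠ 1
Before d := s + 5: (7*s > -63 ∨ s ≥ 3*e - 18) ∧ 2*e + 3*s > -20 ∧ e + s ≠ 1
Answer: WP = (7*s > -63 ∨ s ≥ 3*e - 18) ∧ 2*e + 3*s > -20 ∧ e + s ≠ 1


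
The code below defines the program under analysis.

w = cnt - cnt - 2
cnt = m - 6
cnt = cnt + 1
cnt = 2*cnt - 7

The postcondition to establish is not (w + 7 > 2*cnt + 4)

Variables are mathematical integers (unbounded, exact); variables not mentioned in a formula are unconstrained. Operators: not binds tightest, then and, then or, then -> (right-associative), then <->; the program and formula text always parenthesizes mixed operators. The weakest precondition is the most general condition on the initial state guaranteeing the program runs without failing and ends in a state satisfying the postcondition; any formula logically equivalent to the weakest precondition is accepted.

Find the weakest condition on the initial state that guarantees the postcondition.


Working backward. After the program, the postcondition not (w + 7 > 2*cnt + 4) must hold; in canonical form it is not (w > 2*cnt - 3).
Before cnt := 2*cnt - 7: not (w > 4*cnt - 17)
Before cnt := cnt + 1: not (w > 4*cnt - 13)
Before cnt := m - 6: not (w > 4*m - 37)
Before w := cnt - cnt - 2: not (4*m < 35)
Answer: WP = not (4*m < 35)


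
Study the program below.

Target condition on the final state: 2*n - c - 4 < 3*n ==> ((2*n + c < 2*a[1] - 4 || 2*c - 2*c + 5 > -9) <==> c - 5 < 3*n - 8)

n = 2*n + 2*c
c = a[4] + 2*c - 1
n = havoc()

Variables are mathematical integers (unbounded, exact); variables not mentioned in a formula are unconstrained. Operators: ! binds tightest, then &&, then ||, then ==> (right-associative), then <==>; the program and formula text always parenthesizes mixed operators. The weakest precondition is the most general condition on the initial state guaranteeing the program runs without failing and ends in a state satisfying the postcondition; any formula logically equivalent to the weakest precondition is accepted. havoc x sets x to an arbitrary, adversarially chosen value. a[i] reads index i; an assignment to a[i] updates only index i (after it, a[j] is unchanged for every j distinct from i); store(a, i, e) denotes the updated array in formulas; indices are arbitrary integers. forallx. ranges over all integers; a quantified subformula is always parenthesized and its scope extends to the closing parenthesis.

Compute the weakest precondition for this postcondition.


Working backward. After the program, the postcondition 2*n - c - 4 < 3*n ==> ((2*n + c < 2*a[1] - 4 || 2*c - 2*c + 5 > -9) <==> c - 5 < 3*n - 8) must hold; in canonical form it is c + n > -4 ==> c < 3*n - 3.
Before havoc n: forall n_1. (c + n_1 > -4 ==> c < 3*n_1 - 3)
Before c := a[4] + 2*c - 1: forall n_1. (a[4] + 2*c + n_1 > -3 ==> a[4] + 2*c < 3*n_1 - 2)
Before n := 2*n + 2*c: forall n_1. (a[4] + 2*c + n_1 > -3 ==> a[4] + 2*c < 3*n_1 - 2)
Answer: WP = forall n_1. (a[4] + 2*c + n_1 > -3 ==> a[4] + 2*c < 3*n_1 - 2)


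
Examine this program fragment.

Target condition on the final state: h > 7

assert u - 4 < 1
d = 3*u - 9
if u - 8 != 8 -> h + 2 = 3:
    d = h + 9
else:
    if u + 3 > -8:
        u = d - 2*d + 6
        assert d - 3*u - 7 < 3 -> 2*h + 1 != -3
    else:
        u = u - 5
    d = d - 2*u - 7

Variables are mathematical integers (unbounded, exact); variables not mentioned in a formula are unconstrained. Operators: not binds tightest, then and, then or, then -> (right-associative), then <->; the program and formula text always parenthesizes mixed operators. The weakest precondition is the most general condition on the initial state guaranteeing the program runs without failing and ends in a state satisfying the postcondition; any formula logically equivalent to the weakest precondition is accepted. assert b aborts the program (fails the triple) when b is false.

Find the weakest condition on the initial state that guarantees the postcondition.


Working backward. After the program, h > 7 must hold.
Then branch requires h > 7; else branch requires (u > -11 -> ((4*d < 28 -> 2*h != -4) and h > 7)) and ((not (u > -11)) -> h > 7).
Before the if: ((u != 16 -> h = 1) -> h > 7) and ((not (u != 16 -> h = 1)) -> ((u > -11 -> ((4*d < 28 -> 2*h != -4) and h > 7)) and ((not (u > -11)) -> h > 7)))
Before d := 3*u - 9: ((u != 16 -> h = 1) -> h > 7) and ((not (u != 16 -> h = 1)) -> ((u > -11 -> ((12*u < 64 -> 2*h != -4) and h > 7)) and ((not (u > -11)) -> h > 7)))
Before assert u - 4 < 1: u < 5 and ((u != 16 -> h = 1) -> h > 7) and ((not (u != 16 -> h = 1)) -> ((u > -11 -> ((12*u < 64 -> 2*h != -4) and h > 7)) and ((not (u > -11)) -> h > 7)))
Answer: WP = u < 5 and ((u != 16 -> h = 1) -> h > 7) and ((not (u != 16 -> h = 1)) -> ((u > -11 -> ((12*u < 64 -> 2*h != -4) and h > 7)) and ((not (u > -11)) -> h > 7)))


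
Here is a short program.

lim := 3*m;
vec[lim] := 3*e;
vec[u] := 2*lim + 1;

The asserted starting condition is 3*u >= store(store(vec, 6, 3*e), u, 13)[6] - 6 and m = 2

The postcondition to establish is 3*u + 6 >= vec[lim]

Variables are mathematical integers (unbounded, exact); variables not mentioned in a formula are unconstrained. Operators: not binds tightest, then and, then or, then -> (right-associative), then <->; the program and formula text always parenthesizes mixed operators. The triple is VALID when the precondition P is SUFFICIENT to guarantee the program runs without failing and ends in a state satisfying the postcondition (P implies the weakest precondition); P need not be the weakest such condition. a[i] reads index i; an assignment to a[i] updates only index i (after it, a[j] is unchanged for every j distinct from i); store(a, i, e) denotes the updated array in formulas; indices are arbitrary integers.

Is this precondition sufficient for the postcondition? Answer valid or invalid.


Working backward. After the program, the postcondition 3*u + 6 >= vec[lim] must hold; in canonical form it is 3*u >= vec[lim] - 6.
Before vec[u] := 2*lim + 1: 3*u >= store(vec, u, 2*lim + 1)[lim] - 6
Before vec[lim] := 3*e: 3*u >= store(store(vec, lim, 3*e), u, 2*lim + 1)[lim] - 6
Before lim := 3*m: 3*u >= store(store(vec, 3*m, 3*e), u, 6*m + 1)[3*m] - 6
The weakest precondition is 3*u >= store(store(vec, 3*m, 3*e), u, 6*m + 1)[3*m] - 6.
Check whether 3*u >= store(store(vec, 6, 3*e), u, 13)[6] - 6 and m = 2 implies it.
Every state satisfying the precondition satisfies the weakest precondition: the implication holds.
Answer: valid
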